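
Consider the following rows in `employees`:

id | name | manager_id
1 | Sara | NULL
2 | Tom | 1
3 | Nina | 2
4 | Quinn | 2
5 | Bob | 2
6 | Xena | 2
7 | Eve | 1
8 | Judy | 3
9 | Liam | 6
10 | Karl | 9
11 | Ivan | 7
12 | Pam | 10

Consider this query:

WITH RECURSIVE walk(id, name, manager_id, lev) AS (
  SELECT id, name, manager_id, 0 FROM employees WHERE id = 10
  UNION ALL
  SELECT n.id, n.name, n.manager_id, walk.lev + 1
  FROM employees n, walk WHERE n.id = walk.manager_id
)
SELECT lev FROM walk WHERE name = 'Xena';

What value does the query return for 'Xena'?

2

Base: id=10 (Karl), manager_id=9, lev 0.
Iteration 1: join on id=9 -> Liam (id 9, manager_id=6, lev 1).
Iteration 2: join on id=6 -> Xena (id 6, manager_id=2, lev 2).
Iteration 3: join on id=2 -> Tom (id 2, manager_id=1, lev 3).
Iteration 4: join on id=1 -> Sara (id 1, manager_id=NULL, lev 4).
Iteration 5: manager_id is NULL; no match; recursion stops.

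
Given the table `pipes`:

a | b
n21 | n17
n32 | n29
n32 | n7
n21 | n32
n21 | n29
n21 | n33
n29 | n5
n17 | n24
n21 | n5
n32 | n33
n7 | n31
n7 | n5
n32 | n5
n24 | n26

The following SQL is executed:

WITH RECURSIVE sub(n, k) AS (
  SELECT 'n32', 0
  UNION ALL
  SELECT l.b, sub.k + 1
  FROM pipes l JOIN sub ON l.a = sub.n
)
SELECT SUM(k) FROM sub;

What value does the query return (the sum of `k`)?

Base: (n32, k=0).
Iteration 1: edges from {n32} -> (n29, k=1), (n33, k=1), (n5, k=1), (n7, k=1).
Iteration 2: edges from {n29,n33,n5,n7} -> (n31, k=2), (n5, k=2) x2. [UNION ALL keeps all 3 new rows, including repeats]
Iteration 3: no outgoing edges from {n31,n5}; recursion stops.
SUM(k) = 0 + 1 + 1 + 1 + 1 + 2 + 2 + 2 = 10.

10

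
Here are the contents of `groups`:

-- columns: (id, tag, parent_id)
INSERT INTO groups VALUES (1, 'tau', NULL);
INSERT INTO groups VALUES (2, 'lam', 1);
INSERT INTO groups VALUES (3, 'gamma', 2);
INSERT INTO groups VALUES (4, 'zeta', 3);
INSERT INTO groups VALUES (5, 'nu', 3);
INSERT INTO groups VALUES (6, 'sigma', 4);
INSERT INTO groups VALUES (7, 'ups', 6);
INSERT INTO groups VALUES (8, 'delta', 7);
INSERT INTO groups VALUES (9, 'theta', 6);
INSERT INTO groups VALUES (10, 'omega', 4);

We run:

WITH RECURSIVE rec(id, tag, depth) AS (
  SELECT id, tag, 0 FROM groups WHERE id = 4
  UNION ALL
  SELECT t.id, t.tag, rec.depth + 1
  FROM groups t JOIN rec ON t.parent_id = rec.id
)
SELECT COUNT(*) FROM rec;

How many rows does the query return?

Base: id=4 (zeta) at depth 0.
Iteration 1: rows with parent_id in {4} -> sigma (id 6, depth 1), omega (id 10, depth 1).
Iteration 2: rows with parent_id in {6,10} -> ups (id 7, depth 2), theta (id 9, depth 2).
Iteration 3: rows with parent_id in {7,9} -> delta (id 8, depth 3).
Iteration 4: no rows with parent_id in {8}; recursion stops.
Total rows emitted: 6.

6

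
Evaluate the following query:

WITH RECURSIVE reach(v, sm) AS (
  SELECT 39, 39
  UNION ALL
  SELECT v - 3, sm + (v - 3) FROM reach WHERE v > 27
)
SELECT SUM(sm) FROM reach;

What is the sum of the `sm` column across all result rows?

Base: v=39, sm=39.
Iteration 1: 39 > 27 holds -> v = 39 - 3 = 36, sm = 39 + 36 = 75.
Iteration 2: 36 > 27 holds -> v = 36 - 3 = 33, sm = 75 + 33 = 108.
Iteration 3: 33 > 27 holds -> v = 33 - 3 = 30, sm = 108 + 30 = 138.
Iteration 4: 30 > 27 holds -> v = 30 - 3 = 27, sm = 138 + 27 = 165.
Iteration 5: 27 > 27 fails; recursion stops.
SUM(sm) = 39 + 75 + 108 + 138 + 165 = 525.

525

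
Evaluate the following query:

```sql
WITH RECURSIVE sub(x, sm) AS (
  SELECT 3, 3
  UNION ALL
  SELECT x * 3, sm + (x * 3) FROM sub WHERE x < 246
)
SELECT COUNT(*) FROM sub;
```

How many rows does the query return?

Base: x=3, sm=3.
Iteration 1: 3 < 246 holds -> x = 3 * 3 = 9, sm = 3 + 9 = 12.
Iteration 2: 9 < 246 holds -> x = 9 * 3 = 27, sm = 12 + 27 = 39.
Iteration 3: 27 < 246 holds -> x = 27 * 3 = 81, sm = 39 + 81 = 120.
Iteration 4: 81 < 246 holds -> x = 81 * 3 = 243, sm = 120 + 243 = 363.
Iteration 5: 243 < 246 holds -> x = 243 * 3 = 729, sm = 363 + 729 = 1092.
Iteration 6: 729 < 246 fails; recursion stops.
Total rows emitted: 6.

6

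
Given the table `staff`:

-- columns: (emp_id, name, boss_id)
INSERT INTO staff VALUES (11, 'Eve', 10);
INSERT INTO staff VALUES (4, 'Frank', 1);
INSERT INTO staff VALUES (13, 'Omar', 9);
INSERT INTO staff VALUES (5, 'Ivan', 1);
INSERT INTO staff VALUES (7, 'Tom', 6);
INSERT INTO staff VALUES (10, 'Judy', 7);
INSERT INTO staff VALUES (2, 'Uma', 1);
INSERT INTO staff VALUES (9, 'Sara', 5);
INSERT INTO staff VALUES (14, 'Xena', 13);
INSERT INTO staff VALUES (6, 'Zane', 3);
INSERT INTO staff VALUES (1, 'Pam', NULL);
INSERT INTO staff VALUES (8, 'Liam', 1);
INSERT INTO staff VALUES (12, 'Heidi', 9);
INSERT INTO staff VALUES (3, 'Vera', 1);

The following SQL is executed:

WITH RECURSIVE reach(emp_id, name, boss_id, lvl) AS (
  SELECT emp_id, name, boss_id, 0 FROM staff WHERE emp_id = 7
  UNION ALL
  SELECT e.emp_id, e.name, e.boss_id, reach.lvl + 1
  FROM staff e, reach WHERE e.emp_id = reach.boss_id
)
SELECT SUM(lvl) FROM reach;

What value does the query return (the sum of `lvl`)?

6

Base: emp_id=7 (Tom), boss_id=6, lvl 0.
Iteration 1: join on emp_id=6 -> Zane (id 6, boss_id=3, lvl 1).
Iteration 2: join on emp_id=3 -> Vera (id 3, boss_id=1, lvl 2).
Iteration 3: join on emp_id=1 -> Pam (id 1, boss_id=NULL, lvl 3).
Iteration 4: boss_id is NULL; no match; recursion stops.
SUM(lvl) = 0 + 1 + 2 + 3 = 6.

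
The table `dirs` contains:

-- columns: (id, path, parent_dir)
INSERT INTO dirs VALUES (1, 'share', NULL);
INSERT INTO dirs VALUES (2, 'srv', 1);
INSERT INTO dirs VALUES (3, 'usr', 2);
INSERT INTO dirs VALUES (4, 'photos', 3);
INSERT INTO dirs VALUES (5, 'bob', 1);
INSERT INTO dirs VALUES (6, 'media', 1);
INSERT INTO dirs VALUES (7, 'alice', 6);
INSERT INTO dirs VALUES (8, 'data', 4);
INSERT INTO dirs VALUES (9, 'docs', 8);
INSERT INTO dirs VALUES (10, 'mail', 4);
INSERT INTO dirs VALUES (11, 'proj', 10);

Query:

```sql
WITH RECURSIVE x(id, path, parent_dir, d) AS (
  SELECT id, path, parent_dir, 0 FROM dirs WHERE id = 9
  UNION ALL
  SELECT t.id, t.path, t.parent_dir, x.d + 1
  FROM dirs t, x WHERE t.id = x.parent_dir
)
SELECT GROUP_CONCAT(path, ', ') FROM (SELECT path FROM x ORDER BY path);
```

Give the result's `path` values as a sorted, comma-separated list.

data, docs, photos, share, srv, usr

Base: id=9 (docs), parent_dir=8, d 0.
Iteration 1: join on id=8 -> data (id 8, parent_dir=4, d 1).
Iteration 2: join on id=4 -> photos (id 4, parent_dir=3, d 2).
Iteration 3: join on id=3 -> usr (id 3, parent_dir=2, d 3).
Iteration 4: join on id=2 -> srv (id 2, parent_dir=1, d 4).
Iteration 5: join on id=1 -> share (id 1, parent_dir=NULL, d 5).
Iteration 6: parent_dir is NULL; no match; recursion stops.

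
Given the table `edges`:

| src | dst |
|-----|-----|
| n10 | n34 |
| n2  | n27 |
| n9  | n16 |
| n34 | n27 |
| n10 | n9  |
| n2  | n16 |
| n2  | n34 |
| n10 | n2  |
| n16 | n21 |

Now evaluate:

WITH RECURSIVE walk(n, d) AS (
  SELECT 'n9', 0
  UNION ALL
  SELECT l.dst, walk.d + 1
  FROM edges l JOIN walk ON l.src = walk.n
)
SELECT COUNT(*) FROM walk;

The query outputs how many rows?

Base: (n9, d=0).
Iteration 1: edges from {n9} -> (n16, d=1).
Iteration 2: edges from {n16} -> (n21, d=2).
Iteration 3: no outgoing edges from {n21}; recursion stops.
Total rows emitted: 3.

3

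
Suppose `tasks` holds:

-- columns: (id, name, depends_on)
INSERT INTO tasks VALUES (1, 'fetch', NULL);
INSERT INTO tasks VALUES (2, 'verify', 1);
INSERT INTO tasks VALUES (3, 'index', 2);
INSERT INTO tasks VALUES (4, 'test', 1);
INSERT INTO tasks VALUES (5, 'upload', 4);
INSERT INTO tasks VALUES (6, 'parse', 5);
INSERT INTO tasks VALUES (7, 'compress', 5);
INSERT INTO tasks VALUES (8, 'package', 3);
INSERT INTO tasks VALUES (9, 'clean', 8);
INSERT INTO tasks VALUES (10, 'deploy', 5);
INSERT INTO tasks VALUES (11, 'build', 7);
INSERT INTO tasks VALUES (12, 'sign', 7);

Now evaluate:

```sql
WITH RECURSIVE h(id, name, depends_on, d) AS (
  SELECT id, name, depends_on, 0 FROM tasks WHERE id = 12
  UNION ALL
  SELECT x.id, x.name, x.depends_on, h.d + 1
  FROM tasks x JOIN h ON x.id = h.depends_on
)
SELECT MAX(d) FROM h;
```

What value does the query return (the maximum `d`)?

Base: id=12 (sign), depends_on=7, d 0.
Iteration 1: join on id=7 -> compress (id 7, depends_on=5, d 1).
Iteration 2: join on id=5 -> upload (id 5, depends_on=4, d 2).
Iteration 3: join on id=4 -> test (id 4, depends_on=1, d 3).
Iteration 4: join on id=1 -> fetch (id 1, depends_on=NULL, d 4).
Iteration 5: depends_on is NULL; no match; recursion stops.
d values: 0, 1, 2, 3, 4; the maximum is 4.

4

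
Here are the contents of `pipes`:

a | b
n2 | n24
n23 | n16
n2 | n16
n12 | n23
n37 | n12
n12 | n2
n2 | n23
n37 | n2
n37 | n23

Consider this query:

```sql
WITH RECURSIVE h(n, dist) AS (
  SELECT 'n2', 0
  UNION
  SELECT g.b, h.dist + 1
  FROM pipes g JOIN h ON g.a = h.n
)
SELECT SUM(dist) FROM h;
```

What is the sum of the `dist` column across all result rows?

Base: (n2, dist=0).
Iteration 1: edges from {n2} -> (n16, dist=1), (n23, dist=1), (n24, dist=1).
Iteration 2: edges from {n16,n23,n24} -> (n16, dist=2).
Iteration 3: no outgoing edges from {n16}; recursion stops.
SUM(dist) = 0 + 1 + 1 + 1 + 2 = 5.

5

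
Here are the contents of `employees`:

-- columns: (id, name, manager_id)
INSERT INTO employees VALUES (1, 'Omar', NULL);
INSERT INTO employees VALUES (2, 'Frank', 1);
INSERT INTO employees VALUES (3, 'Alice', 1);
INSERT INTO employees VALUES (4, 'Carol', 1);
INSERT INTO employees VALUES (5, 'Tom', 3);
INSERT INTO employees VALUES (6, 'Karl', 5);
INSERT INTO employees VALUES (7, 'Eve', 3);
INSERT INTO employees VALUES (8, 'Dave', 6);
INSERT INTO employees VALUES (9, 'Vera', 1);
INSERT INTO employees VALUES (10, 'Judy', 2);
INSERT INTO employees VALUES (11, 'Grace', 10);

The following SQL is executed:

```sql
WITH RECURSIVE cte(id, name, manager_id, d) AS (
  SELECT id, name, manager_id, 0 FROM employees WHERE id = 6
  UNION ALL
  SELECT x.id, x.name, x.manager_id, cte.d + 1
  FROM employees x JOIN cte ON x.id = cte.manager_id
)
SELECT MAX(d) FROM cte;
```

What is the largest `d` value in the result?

Base: id=6 (Karl), manager_id=5, d 0.
Iteration 1: join on id=5 -> Tom (id 5, manager_id=3, d 1).
Iteration 2: join on id=3 -> Alice (id 3, manager_id=1, d 2).
Iteration 3: join on id=1 -> Omar (id 1, manager_id=NULL, d 3).
Iteration 4: manager_id is NULL; no match; recursion stops.
d values: 0, 1, 2, 3; the maximum is 3.

3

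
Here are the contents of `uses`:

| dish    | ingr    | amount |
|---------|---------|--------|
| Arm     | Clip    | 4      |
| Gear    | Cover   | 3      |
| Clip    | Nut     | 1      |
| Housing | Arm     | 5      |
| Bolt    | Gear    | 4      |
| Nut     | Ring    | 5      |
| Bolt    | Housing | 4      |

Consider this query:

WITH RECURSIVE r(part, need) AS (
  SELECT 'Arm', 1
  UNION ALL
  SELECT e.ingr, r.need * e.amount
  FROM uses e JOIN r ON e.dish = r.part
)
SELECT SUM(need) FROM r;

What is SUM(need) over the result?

29

Base: (Arm, need=1).
Iteration 1: components of {Arm} -> Clip = 1*4 = 4.
Iteration 2: components of {Clip} -> Nut = 4*1 = 4.
Iteration 3: components of {Nut} -> Ring = 4*5 = 20.
Iteration 4: no further components; recursion stops.
SUM(need) = 1 + 4 + 4 + 20 = 29.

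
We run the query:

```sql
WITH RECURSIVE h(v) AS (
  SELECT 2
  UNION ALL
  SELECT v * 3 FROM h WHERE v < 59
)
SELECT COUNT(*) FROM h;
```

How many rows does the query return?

5

Base: v=2.
Iteration 1: 2 < 59 holds -> v = 2 * 3 = 6.
Iteration 2: 6 < 59 holds -> v = 6 * 3 = 18.
Iteration 3: 18 < 59 holds -> v = 18 * 3 = 54.
Iteration 4: 54 < 59 holds -> v = 54 * 3 = 162.
Iteration 5: 162 < 59 fails; recursion stops.
Total rows emitted: 5.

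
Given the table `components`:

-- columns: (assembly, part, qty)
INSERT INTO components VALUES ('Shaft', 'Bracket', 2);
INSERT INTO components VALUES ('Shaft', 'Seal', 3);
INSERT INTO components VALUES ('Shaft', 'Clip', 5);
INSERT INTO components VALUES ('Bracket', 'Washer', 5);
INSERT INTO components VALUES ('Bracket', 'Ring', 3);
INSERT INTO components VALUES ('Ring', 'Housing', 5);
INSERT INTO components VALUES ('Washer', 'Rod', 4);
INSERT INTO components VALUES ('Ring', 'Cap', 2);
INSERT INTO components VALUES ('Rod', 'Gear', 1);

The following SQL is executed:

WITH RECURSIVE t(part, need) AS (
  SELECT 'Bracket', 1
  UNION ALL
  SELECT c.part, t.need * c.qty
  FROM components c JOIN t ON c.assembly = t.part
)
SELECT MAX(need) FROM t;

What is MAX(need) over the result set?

Base: (Bracket, need=1).
Iteration 1: components of {Bracket} -> Ring = 1*3 = 3, Washer = 1*5 = 5.
Iteration 2: components of {Ring,Washer} -> Cap = 3*2 = 6, Housing = 3*5 = 15, Rod = 5*4 = 20.
Iteration 3: components of {Cap,Housing,Rod} -> Gear = 20*1 = 20.
Iteration 4: no further components; recursion stops.
need values: 1, 5, 3, 20, 15, 6, 20; the maximum is 20.

20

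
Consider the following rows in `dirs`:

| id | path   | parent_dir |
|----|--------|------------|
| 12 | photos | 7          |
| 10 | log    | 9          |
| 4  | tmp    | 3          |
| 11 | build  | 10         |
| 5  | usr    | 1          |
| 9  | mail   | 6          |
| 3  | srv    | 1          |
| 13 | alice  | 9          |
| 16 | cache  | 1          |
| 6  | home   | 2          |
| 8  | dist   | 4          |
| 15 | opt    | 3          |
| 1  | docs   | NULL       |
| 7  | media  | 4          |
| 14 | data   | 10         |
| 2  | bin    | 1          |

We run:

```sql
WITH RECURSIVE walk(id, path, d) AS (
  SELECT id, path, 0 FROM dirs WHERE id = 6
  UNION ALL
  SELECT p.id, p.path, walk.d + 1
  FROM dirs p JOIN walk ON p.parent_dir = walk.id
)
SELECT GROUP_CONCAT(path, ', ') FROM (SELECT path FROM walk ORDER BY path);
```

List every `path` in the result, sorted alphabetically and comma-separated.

Base: id=6 (home) at d 0.
Iteration 1: rows with parent_dir in {6} -> mail (id 9, d 1).
Iteration 2: rows with parent_dir in {9} -> log (id 10, d 2), alice (id 13, d 2).
Iteration 3: rows with parent_dir in {10,13} -> build (id 11, d 3), data (id 14, d 3).
Iteration 4: no rows with parent_dir in {11,14}; recursion stops.

alice, build, data, home, log, mail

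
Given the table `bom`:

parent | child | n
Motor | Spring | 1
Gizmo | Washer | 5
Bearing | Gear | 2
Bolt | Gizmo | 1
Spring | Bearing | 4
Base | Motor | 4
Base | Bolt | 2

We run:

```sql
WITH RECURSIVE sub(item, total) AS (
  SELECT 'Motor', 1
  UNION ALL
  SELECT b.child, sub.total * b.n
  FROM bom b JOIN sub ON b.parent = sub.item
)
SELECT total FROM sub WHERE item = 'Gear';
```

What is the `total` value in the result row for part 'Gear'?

Base: (Motor, total=1).
Iteration 1: components of {Motor} -> Spring = 1*1 = 1.
Iteration 2: components of {Spring} -> Bearing = 1*4 = 4.
Iteration 3: components of {Bearing} -> Gear = 4*2 = 8.
Iteration 4: no further components; recursion stops.

8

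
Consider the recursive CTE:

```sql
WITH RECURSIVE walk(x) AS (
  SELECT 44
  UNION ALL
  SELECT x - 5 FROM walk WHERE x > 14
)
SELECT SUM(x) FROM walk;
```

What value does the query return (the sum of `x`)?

203

Base: x=44.
Iteration 1: 44 > 14 holds -> x = 44 - 5 = 39.
Iteration 2: 39 > 14 holds -> x = 39 - 5 = 34.
Iteration 3: 34 > 14 holds -> x = 34 - 5 = 29.
Iteration 4: 29 > 14 holds -> x = 29 - 5 = 24.
Iteration 5: 24 > 14 holds -> x = 24 - 5 = 19.
Iteration 6: 19 > 14 holds -> x = 19 - 5 = 14.
Iteration 7: 14 > 14 fails; recursion stops.
SUM(x) = 44 + 39 + 34 + 29 + 24 + 19 + 14 = 203.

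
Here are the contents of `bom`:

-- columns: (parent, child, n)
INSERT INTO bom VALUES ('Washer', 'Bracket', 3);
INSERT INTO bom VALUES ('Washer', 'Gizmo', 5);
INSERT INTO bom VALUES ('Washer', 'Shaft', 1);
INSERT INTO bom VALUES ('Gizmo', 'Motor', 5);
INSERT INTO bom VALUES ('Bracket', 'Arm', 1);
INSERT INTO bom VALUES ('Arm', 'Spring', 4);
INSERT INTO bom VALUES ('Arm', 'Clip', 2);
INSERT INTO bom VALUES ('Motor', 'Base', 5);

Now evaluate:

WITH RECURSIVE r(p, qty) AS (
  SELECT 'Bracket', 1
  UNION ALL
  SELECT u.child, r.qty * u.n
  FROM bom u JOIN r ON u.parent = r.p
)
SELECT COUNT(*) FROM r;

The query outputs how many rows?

Base: (Bracket, qty=1).
Iteration 1: components of {Bracket} -> Arm = 1*1 = 1.
Iteration 2: components of {Arm} -> Clip = 1*2 = 2, Spring = 1*4 = 4.
Iteration 3: no further components; recursion stops.
Total rows emitted: 4.

4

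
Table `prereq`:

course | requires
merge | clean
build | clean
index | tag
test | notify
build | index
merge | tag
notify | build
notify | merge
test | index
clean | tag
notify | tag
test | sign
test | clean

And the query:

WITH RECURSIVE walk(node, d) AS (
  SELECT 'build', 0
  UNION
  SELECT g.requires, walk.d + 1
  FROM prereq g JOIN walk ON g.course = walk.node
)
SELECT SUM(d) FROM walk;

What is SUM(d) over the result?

Base: (build, d=0).
Iteration 1: edges from {build} -> (clean, d=1), (index, d=1).
Iteration 2: edges from {clean,index} -> (tag, d=2). [UNION drops 1 duplicate row(s)]
Iteration 3: no outgoing edges from {tag}; recursion stops.
SUM(d) = 0 + 1 + 1 + 2 = 4.

4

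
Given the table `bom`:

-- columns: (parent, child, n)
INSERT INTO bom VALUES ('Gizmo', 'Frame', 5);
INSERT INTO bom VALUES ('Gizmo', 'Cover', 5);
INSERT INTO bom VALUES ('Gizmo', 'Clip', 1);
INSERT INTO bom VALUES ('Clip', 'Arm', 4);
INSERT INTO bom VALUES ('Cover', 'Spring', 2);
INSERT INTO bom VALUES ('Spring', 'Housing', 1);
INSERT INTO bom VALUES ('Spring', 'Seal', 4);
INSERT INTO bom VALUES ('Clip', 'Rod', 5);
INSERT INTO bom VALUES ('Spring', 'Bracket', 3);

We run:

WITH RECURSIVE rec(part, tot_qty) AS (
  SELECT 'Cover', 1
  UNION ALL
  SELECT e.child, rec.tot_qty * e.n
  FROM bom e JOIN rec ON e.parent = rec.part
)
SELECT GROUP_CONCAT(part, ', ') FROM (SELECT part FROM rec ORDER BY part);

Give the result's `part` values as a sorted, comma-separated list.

Base: (Cover, tot_qty=1).
Iteration 1: components of {Cover} -> Spring = 1*2 = 2.
Iteration 2: components of {Spring} -> Bracket = 2*3 = 6, Housing = 2*1 = 2, Seal = 2*4 = 8.
Iteration 3: no further components; recursion stops.

Bracket, Cover, Housing, Seal, Spring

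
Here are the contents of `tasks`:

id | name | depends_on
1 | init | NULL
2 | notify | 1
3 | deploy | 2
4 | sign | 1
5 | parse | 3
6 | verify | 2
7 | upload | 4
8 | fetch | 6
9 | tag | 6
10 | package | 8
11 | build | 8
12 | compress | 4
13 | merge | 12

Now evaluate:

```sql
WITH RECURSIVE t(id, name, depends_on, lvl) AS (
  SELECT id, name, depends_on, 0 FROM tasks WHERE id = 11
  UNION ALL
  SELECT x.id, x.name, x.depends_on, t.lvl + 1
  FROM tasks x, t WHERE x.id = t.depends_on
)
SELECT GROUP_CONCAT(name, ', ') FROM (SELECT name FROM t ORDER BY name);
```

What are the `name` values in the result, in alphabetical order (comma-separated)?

Base: id=11 (build), depends_on=8, lvl 0.
Iteration 1: join on id=8 -> fetch (id 8, depends_on=6, lvl 1).
Iteration 2: join on id=6 -> verify (id 6, depends_on=2, lvl 2).
Iteration 3: join on id=2 -> notify (id 2, depends_on=1, lvl 3).
Iteration 4: join on id=1 -> init (id 1, depends_on=NULL, lvl 4).
Iteration 5: depends_on is NULL; no match; recursion stops.

build, fetch, init, notify, verify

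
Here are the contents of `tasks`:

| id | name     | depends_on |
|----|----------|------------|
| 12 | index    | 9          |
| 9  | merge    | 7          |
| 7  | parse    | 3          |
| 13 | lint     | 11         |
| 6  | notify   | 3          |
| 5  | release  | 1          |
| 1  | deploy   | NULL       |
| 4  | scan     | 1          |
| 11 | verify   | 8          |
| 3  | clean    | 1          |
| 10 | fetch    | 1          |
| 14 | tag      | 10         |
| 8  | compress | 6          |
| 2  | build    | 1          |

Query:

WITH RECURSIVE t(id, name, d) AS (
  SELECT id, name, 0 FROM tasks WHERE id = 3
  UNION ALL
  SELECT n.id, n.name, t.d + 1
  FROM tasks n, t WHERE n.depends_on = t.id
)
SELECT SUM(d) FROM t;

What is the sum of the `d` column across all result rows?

16

Base: id=3 (clean) at d 0.
Iteration 1: rows with depends_on in {3} -> notify (id 6, d 1), parse (id 7, d 1).
Iteration 2: rows with depends_on in {6,7} -> compress (id 8, d 2), merge (id 9, d 2).
Iteration 3: rows with depends_on in {8,9} -> verify (id 11, d 3), index (id 12, d 3).
Iteration 4: rows with depends_on in {11,12} -> lint (id 13, d 4).
Iteration 5: no rows with depends_on in {13}; recursion stops.
SUM(d) = 0 + 1 + 1 + 2 + 2 + 3 + 3 + 4 = 16.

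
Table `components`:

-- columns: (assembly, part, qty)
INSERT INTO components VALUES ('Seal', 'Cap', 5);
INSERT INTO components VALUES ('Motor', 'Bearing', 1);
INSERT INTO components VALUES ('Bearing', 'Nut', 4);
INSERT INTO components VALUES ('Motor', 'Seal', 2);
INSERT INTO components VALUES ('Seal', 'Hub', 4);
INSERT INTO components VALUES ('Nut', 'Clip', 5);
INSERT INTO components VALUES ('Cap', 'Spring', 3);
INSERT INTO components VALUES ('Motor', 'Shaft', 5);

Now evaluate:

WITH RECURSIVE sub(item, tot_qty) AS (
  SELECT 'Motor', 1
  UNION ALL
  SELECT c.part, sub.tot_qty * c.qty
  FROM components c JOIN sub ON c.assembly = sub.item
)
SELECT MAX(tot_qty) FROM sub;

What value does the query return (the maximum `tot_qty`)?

Base: (Motor, tot_qty=1).
Iteration 1: components of {Motor} -> Bearing = 1*1 = 1, Seal = 1*2 = 2, Shaft = 1*5 = 5.
Iteration 2: components of {Bearing,Seal,Shaft} -> Cap = 2*5 = 10, Hub = 2*4 = 8, Nut = 1*4 = 4.
Iteration 3: components of {Cap,Hub,Nut} -> Clip = 4*5 = 20, Spring = 10*3 = 30.
Iteration 4: no further components; recursion stops.
tot_qty values: 1, 5, 1, 2, 4, 8, 10, 20, 30; the maximum is 30.

30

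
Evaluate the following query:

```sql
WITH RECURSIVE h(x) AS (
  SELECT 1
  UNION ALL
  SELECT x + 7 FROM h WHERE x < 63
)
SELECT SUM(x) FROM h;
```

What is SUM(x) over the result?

Base: x=1.
Iteration 1: 1 < 63 holds -> x = 1 + 7 = 8.
Iteration 2: 8 < 63 holds -> x = 8 + 7 = 15.
Iteration 3: 15 < 63 holds -> x = 15 + 7 = 22.
Iteration 4: 22 < 63 holds -> x = 22 + 7 = 29.
Iteration 5: 29 < 63 holds -> x = 29 + 7 = 36.
Iteration 6: 36 < 63 holds -> x = 36 + 7 = 43.
Iteration 7: 43 < 63 holds -> x = 43 + 7 = 50.
Iteration 8: 50 < 63 holds -> x = 50 + 7 = 57.
Iteration 9: 57 < 63 holds -> x = 57 + 7 = 64.
Iteration 10: 64 < 63 fails; recursion stops.
SUM(x) = 1 + 8 + 15 + 22 + 29 + 36 + 43 + 50 + 57 + 64 = 325.

325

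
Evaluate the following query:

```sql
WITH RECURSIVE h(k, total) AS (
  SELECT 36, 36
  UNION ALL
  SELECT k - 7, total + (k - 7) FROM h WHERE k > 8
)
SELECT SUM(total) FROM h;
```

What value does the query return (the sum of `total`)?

400

Base: k=36, total=36.
Iteration 1: 36 > 8 holds -> k = 36 - 7 = 29, total = 36 + 29 = 65.
Iteration 2: 29 > 8 holds -> k = 29 - 7 = 22, total = 65 + 22 = 87.
Iteration 3: 22 > 8 holds -> k = 22 - 7 = 15, total = 87 + 15 = 102.
Iteration 4: 15 > 8 holds -> k = 15 - 7 = 8, total = 102 + 8 = 110.
Iteration 5: 8 > 8 fails; recursion stops.
SUM(total) = 36 + 65 + 87 + 102 + 110 = 400.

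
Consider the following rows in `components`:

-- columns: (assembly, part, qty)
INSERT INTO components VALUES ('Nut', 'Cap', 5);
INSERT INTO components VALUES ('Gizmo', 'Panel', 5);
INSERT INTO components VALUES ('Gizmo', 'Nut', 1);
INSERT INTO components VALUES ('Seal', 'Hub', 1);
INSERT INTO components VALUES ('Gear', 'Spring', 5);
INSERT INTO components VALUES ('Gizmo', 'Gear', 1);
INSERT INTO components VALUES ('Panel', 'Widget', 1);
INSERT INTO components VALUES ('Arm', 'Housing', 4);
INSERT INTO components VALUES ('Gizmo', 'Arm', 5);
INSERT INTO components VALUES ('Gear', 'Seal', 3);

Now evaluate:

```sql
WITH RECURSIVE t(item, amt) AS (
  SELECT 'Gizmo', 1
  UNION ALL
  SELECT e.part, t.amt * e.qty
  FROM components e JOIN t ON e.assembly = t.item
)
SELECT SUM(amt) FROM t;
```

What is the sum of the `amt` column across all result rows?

Base: (Gizmo, amt=1).
Iteration 1: components of {Gizmo} -> Arm = 1*5 = 5, Gear = 1*1 = 1, Nut = 1*1 = 1, Panel = 1*5 = 5.
Iteration 2: components of {Arm,Gear,Nut,Panel} -> Cap = 1*5 = 5, Housing = 5*4 = 20, Seal = 1*3 = 3, Spring = 1*5 = 5, Widget = 5*1 = 5.
Iteration 3: components of {Cap,Housing,Seal,Spring,Widget} -> Hub = 3*1 = 3.
Iteration 4: no further components; recursion stops.
SUM(amt) = 1 + 5 + 1 + 5 + 1 + 20 + 5 + 3 + 5 + 5 + 3 = 54.

54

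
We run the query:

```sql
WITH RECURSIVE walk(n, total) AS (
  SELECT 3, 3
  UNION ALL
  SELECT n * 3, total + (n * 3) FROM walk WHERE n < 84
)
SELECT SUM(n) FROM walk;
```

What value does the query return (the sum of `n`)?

Base: n=3, total=3.
Iteration 1: 3 < 84 holds -> n = 3 * 3 = 9, total = 3 + 9 = 12.
Iteration 2: 9 < 84 holds -> n = 9 * 3 = 27, total = 12 + 27 = 39.
Iteration 3: 27 < 84 holds -> n = 27 * 3 = 81, total = 39 + 81 = 120.
Iteration 4: 81 < 84 holds -> n = 81 * 3 = 243, total = 120 + 243 = 363.
Iteration 5: 243 < 84 fails; recursion stops.
SUM(n) = 3 + 9 + 27 + 81 + 243 = 363.

363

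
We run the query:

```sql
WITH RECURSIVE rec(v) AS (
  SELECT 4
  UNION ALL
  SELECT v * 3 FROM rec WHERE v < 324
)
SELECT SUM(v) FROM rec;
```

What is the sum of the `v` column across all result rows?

484

Base: v=4.
Iteration 1: 4 < 324 holds -> v = 4 * 3 = 12.
Iteration 2: 12 < 324 holds -> v = 12 * 3 = 36.
Iteration 3: 36 < 324 holds -> v = 36 * 3 = 108.
Iteration 4: 108 < 324 holds -> v = 108 * 3 = 324.
Iteration 5: 324 < 324 fails; recursion stops.
SUM(v) = 4 + 12 + 36 + 108 + 324 = 484.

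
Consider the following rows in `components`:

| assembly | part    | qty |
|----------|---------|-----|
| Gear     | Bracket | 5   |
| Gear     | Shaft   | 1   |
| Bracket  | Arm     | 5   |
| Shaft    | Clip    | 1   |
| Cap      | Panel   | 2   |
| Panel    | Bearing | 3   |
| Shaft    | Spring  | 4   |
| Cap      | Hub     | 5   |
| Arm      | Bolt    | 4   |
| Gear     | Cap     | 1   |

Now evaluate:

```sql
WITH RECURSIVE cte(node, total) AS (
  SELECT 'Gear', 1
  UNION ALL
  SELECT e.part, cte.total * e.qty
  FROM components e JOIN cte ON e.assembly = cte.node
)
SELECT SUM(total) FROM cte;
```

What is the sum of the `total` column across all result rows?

151

Base: (Gear, total=1).
Iteration 1: components of {Gear} -> Bracket = 1*5 = 5, Cap = 1*1 = 1, Shaft = 1*1 = 1.
Iteration 2: components of {Bracket,Cap,Shaft} -> Arm = 5*5 = 25, Clip = 1*1 = 1, Hub = 1*5 = 5, Panel = 1*2 = 2, Spring = 1*4 = 4.
Iteration 3: components of {Arm,Clip,Hub,Panel,Spring} -> Bearing = 2*3 = 6, Bolt = 25*4 = 100.
Iteration 4: no further components; recursion stops.
SUM(total) = 1 + 5 + 1 + 1 + 25 + 1 + 4 + 5 + 2 + 100 + 6 = 151.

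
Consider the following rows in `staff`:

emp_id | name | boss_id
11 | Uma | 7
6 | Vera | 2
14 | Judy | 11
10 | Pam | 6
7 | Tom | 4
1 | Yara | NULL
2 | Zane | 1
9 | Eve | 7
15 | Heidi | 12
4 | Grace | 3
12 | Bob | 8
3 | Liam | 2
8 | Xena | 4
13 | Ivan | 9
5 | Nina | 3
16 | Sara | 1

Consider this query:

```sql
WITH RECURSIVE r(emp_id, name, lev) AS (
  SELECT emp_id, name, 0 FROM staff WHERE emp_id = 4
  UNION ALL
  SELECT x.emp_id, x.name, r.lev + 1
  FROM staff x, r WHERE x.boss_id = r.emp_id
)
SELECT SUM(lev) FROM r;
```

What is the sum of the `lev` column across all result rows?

Base: emp_id=4 (Grace) at lev 0.
Iteration 1: rows with boss_id in {4} -> Tom (id 7, lev 1), Xena (id 8, lev 1).
Iteration 2: rows with boss_id in {7,8} -> Eve (id 9, lev 2), Uma (id 11, lev 2), Bob (id 12, lev 2).
Iteration 3: rows with boss_id in {9,11,12} -> Ivan (id 13, lev 3), Judy (id 14, lev 3), Heidi (id 15, lev 3).
Iteration 4: no rows with boss_id in {13,14,15}; recursion stops.
SUM(lev) = 0 + 1 + 1 + 2 + 2 + 2 + 3 + 3 + 3 = 17.

17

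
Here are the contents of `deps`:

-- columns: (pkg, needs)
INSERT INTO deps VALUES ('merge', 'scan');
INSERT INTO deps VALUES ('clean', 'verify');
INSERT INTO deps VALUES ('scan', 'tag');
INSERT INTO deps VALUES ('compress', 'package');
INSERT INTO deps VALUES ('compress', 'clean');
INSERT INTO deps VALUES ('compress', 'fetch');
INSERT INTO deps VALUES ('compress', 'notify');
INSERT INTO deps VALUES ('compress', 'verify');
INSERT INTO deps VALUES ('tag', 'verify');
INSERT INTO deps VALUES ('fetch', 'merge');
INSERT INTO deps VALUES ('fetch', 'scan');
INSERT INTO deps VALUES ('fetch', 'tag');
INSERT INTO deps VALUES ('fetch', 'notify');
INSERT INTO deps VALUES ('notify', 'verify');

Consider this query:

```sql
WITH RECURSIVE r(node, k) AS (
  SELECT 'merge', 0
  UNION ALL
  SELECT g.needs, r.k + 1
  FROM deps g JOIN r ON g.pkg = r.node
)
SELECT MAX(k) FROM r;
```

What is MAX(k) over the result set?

Base: (merge, k=0).
Iteration 1: edges from {merge} -> (scan, k=1).
Iteration 2: edges from {scan} -> (tag, k=2).
Iteration 3: edges from {tag} -> (verify, k=3).
Iteration 4: no outgoing edges from {verify}; recursion stops.
k values: 0, 1, 2, 3; the maximum is 3.

3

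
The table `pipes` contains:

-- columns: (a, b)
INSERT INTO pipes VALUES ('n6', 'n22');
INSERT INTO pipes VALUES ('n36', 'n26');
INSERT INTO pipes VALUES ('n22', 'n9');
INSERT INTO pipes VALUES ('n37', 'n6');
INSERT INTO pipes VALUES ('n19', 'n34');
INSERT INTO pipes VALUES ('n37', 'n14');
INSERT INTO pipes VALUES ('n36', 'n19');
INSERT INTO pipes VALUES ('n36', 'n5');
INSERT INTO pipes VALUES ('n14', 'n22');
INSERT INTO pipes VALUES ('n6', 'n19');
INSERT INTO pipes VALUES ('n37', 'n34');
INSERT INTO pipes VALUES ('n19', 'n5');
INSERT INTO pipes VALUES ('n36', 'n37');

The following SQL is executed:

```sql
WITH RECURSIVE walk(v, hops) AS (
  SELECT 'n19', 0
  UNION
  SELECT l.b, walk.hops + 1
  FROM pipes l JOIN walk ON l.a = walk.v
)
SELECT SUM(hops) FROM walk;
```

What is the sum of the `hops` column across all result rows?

Base: (n19, hops=0).
Iteration 1: edges from {n19} -> (n34, hops=1), (n5, hops=1).
Iteration 2: no outgoing edges from {n34,n5}; recursion stops.
SUM(hops) = 0 + 1 + 1 = 2.

2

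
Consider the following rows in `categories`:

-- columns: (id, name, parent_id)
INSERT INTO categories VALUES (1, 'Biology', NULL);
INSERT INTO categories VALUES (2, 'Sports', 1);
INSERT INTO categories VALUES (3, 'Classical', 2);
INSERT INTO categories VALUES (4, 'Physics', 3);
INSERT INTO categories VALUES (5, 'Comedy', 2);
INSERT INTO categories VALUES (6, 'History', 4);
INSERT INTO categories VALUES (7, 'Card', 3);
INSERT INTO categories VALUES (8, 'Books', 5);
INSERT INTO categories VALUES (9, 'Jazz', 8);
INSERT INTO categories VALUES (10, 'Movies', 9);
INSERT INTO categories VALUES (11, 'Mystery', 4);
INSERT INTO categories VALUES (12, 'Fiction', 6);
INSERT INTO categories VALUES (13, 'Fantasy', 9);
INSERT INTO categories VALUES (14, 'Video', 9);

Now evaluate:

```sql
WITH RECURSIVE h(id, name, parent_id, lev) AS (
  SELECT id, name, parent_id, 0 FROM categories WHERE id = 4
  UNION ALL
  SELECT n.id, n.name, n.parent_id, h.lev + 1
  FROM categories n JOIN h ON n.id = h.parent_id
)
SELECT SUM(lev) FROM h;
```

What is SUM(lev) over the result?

6

Base: id=4 (Physics), parent_id=3, lev 0.
Iteration 1: join on id=3 -> Classical (id 3, parent_id=2, lev 1).
Iteration 2: join on id=2 -> Sports (id 2, parent_id=1, lev 2).
Iteration 3: join on id=1 -> Biology (id 1, parent_id=NULL, lev 3).
Iteration 4: parent_id is NULL; no match; recursion stops.
SUM(lev) = 0 + 1 + 2 + 3 = 6.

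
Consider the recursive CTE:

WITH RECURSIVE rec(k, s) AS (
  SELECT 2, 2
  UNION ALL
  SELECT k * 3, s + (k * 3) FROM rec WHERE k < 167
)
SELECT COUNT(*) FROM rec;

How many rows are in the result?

6

Base: k=2, s=2.
Iteration 1: 2 < 167 holds -> k = 2 * 3 = 6, s = 2 + 6 = 8.
Iteration 2: 6 < 167 holds -> k = 6 * 3 = 18, s = 8 + 18 = 26.
Iteration 3: 18 < 167 holds -> k = 18 * 3 = 54, s = 26 + 54 = 80.
Iteration 4: 54 < 167 holds -> k = 54 * 3 = 162, s = 80 + 162 = 242.
Iteration 5: 162 < 167 holds -> k = 162 * 3 = 486, s = 242 + 486 = 728.
Iteration 6: 486 < 167 fails; recursion stops.
Total rows emitted: 6.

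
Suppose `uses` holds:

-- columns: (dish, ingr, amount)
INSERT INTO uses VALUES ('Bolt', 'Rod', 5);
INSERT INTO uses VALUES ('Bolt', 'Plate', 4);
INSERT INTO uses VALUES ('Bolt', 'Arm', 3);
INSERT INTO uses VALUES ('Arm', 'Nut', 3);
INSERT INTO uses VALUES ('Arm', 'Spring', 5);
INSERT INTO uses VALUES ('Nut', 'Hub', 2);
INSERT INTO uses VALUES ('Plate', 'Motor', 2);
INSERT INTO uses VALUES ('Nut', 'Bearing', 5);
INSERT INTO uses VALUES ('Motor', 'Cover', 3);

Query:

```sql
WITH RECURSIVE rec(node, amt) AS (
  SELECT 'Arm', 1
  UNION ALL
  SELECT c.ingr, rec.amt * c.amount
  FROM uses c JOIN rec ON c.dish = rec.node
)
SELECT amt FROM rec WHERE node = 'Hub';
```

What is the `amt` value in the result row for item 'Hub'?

Base: (Arm, amt=1).
Iteration 1: components of {Arm} -> Nut = 1*3 = 3, Spring = 1*5 = 5.
Iteration 2: components of {Nut,Spring} -> Bearing = 3*5 = 15, Hub = 3*2 = 6.
Iteration 3: no further components; recursion stops.

6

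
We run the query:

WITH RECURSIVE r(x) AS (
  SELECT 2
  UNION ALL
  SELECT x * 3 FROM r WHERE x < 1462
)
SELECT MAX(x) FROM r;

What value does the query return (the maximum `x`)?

4374

Base: x=2.
Iteration 1: 2 < 1462 holds -> x = 2 * 3 = 6.
Iteration 2: 6 < 1462 holds -> x = 6 * 3 = 18.
Iteration 3: 18 < 1462 holds -> x = 18 * 3 = 54.
Iteration 4: 54 < 1462 holds -> x = 54 * 3 = 162.
Iteration 5: 162 < 1462 holds -> x = 162 * 3 = 486.
Iteration 6: 486 < 1462 holds -> x = 486 * 3 = 1458.
Iteration 7: 1458 < 1462 holds -> x = 1458 * 3 = 4374.
Iteration 8: 4374 < 1462 fails; recursion stops.
x values: 2, 6, 18, 54, 162, 486, 1458, 4374; the maximum is 4374.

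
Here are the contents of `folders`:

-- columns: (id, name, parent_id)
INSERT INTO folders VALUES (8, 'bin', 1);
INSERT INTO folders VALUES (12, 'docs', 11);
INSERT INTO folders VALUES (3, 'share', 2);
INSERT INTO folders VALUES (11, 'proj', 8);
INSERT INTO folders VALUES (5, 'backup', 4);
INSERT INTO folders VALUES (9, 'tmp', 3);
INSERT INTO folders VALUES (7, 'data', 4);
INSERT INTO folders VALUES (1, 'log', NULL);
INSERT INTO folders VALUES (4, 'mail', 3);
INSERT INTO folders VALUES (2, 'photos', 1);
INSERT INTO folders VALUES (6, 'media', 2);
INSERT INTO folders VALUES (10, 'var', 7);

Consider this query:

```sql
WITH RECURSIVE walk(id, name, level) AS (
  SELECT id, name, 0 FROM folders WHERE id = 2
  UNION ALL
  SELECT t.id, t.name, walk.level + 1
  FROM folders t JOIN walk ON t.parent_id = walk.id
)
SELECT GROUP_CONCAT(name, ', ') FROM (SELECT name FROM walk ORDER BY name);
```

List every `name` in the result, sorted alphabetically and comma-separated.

backup, data, mail, media, photos, share, tmp, var

Base: id=2 (photos) at level 0.
Iteration 1: rows with parent_id in {2} -> share (id 3, level 1), media (id 6, level 1).
Iteration 2: rows with parent_id in {3,6} -> mail (id 4, level 2), tmp (id 9, level 2).
Iteration 3: rows with parent_id in {4,9} -> backup (id 5, level 3), data (id 7, level 3).
Iteration 4: rows with parent_id in {5,7} -> var (id 10, level 4).
Iteration 5: no rows with parent_id in {10}; recursion stops.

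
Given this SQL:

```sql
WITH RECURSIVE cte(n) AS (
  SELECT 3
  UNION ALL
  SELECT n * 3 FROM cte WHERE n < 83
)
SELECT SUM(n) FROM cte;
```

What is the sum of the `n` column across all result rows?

363

Base: n=3.
Iteration 1: 3 < 83 holds -> n = 3 * 3 = 9.
Iteration 2: 9 < 83 holds -> n = 9 * 3 = 27.
Iteration 3: 27 < 83 holds -> n = 27 * 3 = 81.
Iteration 4: 81 < 83 holds -> n = 81 * 3 = 243.
Iteration 5: 243 < 83 fails; recursion stops.
SUM(n) = 3 + 9 + 27 + 81 + 243 = 363.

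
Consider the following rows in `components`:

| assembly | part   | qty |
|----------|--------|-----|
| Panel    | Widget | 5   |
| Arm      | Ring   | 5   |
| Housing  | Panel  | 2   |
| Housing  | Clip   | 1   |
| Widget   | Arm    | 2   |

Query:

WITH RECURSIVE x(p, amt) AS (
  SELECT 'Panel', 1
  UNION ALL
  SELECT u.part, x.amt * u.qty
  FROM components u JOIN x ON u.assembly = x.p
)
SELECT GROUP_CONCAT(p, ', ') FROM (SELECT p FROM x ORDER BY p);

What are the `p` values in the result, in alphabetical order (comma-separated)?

Base: (Panel, amt=1).
Iteration 1: components of {Panel} -> Widget = 1*5 = 5.
Iteration 2: components of {Widget} -> Arm = 5*2 = 10.
Iteration 3: components of {Arm} -> Ring = 10*5 = 50.
Iteration 4: no further components; recursion stops.

Arm, Panel, Ring, Widget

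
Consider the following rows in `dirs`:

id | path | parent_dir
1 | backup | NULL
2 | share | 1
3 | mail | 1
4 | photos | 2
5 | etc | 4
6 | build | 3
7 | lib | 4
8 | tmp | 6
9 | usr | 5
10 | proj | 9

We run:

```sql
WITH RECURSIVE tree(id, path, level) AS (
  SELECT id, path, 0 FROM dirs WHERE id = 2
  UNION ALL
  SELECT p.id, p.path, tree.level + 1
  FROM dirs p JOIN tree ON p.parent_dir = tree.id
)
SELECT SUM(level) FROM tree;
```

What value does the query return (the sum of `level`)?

12

Base: id=2 (share) at level 0.
Iteration 1: rows with parent_dir in {2} -> photos (id 4, level 1).
Iteration 2: rows with parent_dir in {4} -> etc (id 5, level 2), lib (id 7, level 2).
Iteration 3: rows with parent_dir in {5,7} -> usr (id 9, level 3).
Iteration 4: rows with parent_dir in {9} -> proj (id 10, level 4).
Iteration 5: no rows with parent_dir in {10}; recursion stops.
SUM(level) = 0 + 1 + 2 + 2 + 3 + 4 = 12.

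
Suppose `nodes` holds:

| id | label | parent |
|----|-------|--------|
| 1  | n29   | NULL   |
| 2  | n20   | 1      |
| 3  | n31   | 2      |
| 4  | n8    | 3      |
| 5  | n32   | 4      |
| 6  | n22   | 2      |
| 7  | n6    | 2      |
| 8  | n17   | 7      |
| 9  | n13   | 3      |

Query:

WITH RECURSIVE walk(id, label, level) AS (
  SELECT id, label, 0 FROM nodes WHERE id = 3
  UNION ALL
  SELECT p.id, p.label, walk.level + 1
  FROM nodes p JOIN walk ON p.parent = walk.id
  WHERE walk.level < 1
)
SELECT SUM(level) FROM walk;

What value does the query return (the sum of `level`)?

2

Base: id=3 (n31) at level 0.
Iteration 1: rows with parent in {3} -> n8 (id 4, level 1), n13 (id 9, level 1).
Iteration 2: level < 1 fails for all current rows; recursion stops.
SUM(level) = 0 + 1 + 1 = 2.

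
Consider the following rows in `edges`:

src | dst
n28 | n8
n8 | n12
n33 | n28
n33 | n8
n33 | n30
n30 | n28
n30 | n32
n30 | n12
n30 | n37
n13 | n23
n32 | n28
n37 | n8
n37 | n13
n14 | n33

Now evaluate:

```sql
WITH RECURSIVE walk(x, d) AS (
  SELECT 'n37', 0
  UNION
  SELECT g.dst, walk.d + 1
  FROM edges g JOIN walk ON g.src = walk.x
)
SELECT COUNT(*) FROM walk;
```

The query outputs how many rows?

5

Base: (n37, d=0).
Iteration 1: edges from {n37} -> (n13, d=1), (n8, d=1).
Iteration 2: edges from {n13,n8} -> (n12, d=2), (n23, d=2).
Iteration 3: no outgoing edges from {n12,n23}; recursion stops.
Total rows emitted: 5.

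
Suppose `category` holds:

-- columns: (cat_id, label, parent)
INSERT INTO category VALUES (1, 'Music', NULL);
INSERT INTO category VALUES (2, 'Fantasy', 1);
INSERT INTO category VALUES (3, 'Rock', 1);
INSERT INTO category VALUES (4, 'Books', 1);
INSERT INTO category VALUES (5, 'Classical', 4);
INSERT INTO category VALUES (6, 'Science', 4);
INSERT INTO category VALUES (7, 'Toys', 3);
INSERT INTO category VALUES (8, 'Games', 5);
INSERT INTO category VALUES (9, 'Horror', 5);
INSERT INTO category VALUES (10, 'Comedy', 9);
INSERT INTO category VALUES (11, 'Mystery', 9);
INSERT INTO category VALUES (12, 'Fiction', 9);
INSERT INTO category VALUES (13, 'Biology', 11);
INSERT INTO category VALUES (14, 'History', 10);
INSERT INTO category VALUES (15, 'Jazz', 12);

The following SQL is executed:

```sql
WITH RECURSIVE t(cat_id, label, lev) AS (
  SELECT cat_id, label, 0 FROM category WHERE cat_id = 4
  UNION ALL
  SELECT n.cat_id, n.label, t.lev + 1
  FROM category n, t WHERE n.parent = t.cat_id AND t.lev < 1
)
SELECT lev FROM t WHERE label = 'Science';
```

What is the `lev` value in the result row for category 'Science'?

1

Base: cat_id=4 (Books) at lev 0.
Iteration 1: rows with parent in {4} -> Classical (id 5, lev 1), Science (id 6, lev 1).
Iteration 2: lev < 1 fails for all current rows; recursion stops.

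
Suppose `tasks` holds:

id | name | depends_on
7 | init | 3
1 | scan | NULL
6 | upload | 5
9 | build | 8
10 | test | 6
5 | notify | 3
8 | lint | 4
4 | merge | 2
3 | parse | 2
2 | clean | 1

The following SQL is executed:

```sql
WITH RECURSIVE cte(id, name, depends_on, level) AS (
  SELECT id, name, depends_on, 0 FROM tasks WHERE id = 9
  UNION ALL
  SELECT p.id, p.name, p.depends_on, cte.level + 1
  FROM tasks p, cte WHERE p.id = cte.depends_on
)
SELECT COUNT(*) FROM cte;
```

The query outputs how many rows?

Base: id=9 (build), depends_on=8, level 0.
Iteration 1: join on id=8 -> lint (id 8, depends_on=4, level 1).
Iteration 2: join on id=4 -> merge (id 4, depends_on=2, level 2).
Iteration 3: join on id=2 -> clean (id 2, depends_on=1, level 3).
Iteration 4: join on id=1 -> scan (id 1, depends_on=NULL, level 4).
Iteration 5: depends_on is NULL; no match; recursion stops.
Total rows emitted: 5.

5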